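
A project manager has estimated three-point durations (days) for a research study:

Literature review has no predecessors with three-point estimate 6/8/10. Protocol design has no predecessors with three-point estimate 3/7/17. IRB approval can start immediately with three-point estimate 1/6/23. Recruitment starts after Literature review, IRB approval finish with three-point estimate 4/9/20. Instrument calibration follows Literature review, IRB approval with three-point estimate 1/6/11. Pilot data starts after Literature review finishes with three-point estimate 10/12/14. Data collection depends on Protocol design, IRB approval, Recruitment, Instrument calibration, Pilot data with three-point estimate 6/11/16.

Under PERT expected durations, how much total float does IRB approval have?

te_Literature review = (6 + 4·8 + 10)/6 = 48/6 = 8
te_Protocol design = (3 + 4·7 + 17)/6 = 48/6 = 8
te_IRB approval = (1 + 4·6 + 23)/6 = 48/6 = 8
te_Recruitment = (4 + 4·9 + 20)/6 = 60/6 = 10
te_Instrument calibration = (1 + 4·6 + 11)/6 = 36/6 = 6
te_Pilot data = (10 + 4·12 + 14)/6 = 72/6 = 12
te_Data collection = (6 + 4·11 + 16)/6 = 66/6 = 11

Forward pass:
ES_Literature review = 0; EF_Literature review = 8
ES_Protocol design = 0; EF_Protocol design = 8
ES_IRB approval = 0; EF_IRB approval = 8
ES_Recruitment = max(EF_Literature review=8, EF_IRB approval=8) = 8; EF_Recruitment = 8+10 = 18
ES_Instrument calibration = max(EF_Literature review=8, EF_IRB approval=8) = 8; EF_Instrument calibration = 8+6 = 14
ES_Pilot data = 8; EF_Pilot data = 8+12 = 20
ES_Data collection = max(EF_Protocol design=8, EF_IRB approval=8, EF_Recruitment=18, EF_Instrument calibration=14, EF_Pilot data=20) = 20; EF_Data collection = 20+11 = 31
Expected project duration μ = 31 days. Critical path: Literature review → Pilot data → Data collection.

Backward pass:
LF_Data collection = 31; LS_Data collection = 31−11 = 20
LF_Pilot data = LS_Data collection = 20; LS_Pilot data = 20−12 = 8
LF_Instrument calibration = LS_Data collection = 20; LS_Instrument calibration = 20−6 = 14
LF_Recruitment = LS_Data collection = 20; LS_Recruitment = 20−10 = 10
LF_IRB approval = min(LS_Recruitment=10, LS_Instrument calibration=14, LS_Data collection=20) = 10; LS_IRB approval = 10−8 = 2
LF_Protocol design = LS_Data collection = 20; LS_Protocol design = 20−8 = 12
LF_Literature review = min(LS_Recruitment=10, LS_Instrument calibration=14, LS_Pilot data=8) = 8; LS_Literature review = 8−8 = 0
Slack_IRB approval = LS_IRB approval − ES_IRB approval = 2 − 0 = 2

2 days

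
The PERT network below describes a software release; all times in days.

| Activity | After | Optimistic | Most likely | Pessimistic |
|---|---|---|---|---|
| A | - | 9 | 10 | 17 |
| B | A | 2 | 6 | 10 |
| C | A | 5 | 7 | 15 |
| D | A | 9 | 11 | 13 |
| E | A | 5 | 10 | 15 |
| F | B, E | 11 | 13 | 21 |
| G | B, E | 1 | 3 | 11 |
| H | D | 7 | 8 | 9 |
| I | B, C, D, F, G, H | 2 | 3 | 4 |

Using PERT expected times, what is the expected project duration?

te_A = (9 + 4·10 + 17)/6 = 66/6 = 11
te_B = (2 + 4·6 + 10)/6 = 36/6 = 6
te_C = (5 + 4·7 + 15)/6 = 48/6 = 8
te_D = (9 + 4·11 + 13)/6 = 66/6 = 11
te_E = (5 + 4·10 + 15)/6 = 60/6 = 10
te_F = (11 + 4·13 + 21)/6 = 84/6 = 14
te_G = (1 + 4·3 + 11)/6 = 24/6 = 4
te_H = (7 + 4·8 + 9)/6 = 48/6 = 8
te_I = (2 + 4·3 + 4)/6 = 18/6 = 3

Forward pass:
ES_A = 0; EF_A = 11
ES_B = 11; EF_B = 11+6 = 17
ES_C = 11; EF_C = 11+8 = 19
ES_D = 11; EF_D = 11+11 = 22
ES_E = 11; EF_E = 11+10 = 21
ES_F = max(EF_B=17, EF_E=21) = 21; EF_F = 21+14 = 35
ES_G = max(EF_B=17, EF_E=21) = 21; EF_G = 21+4 = 25
ES_H = 22; EF_H = 22+8 = 30
ES_I = max(EF_B=17, EF_C=19, EF_D=22, EF_F=35, EF_G=25, EF_H=30) = 35; EF_I = 35+3 = 38
Expected project duration μ = 38 days. Critical path: A → E → F → I.

38 days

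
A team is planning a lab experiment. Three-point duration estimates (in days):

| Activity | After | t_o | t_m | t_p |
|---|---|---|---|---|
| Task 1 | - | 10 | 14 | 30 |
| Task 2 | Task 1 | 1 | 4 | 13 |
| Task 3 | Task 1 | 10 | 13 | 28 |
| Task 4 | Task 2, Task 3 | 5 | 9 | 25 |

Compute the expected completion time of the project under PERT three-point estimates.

42 days

te_Task 1 = (10 + 4·14 + 30)/6 = 96/6 = 16
te_Task 2 = (1 + 4·4 + 13)/6 = 30/6 = 5
te_Task 3 = (10 + 4·13 + 28)/6 = 90/6 = 15
te_Task 4 = (5 + 4·9 + 25)/6 = 66/6 = 11

Forward pass:
ES_Task 1 = 0; EF_Task 1 = 16
ES_Task 2 = 16; EF_Task 2 = 16+5 = 21
ES_Task 3 = 16; EF_Task 3 = 16+15 = 31
ES_Task 4 = max(EF_Task 2=21, EF_Task 3=31) = 31; EF_Task 4 = 31+11 = 42
Expected project duration μ = 42 days. Critical path: Task 1 → Task 3 → Task 4.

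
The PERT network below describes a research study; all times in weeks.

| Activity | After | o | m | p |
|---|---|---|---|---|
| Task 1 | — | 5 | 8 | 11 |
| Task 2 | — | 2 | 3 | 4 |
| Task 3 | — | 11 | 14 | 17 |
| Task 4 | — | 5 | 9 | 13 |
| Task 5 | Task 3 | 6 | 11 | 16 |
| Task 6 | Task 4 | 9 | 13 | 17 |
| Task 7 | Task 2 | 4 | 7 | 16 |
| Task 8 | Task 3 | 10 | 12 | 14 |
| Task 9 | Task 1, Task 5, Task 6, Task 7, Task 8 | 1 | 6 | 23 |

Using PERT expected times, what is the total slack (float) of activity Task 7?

te_Task 1 = (5 + 4·8 + 11)/6 = 48/6 = 8
te_Task 2 = (2 + 4·3 + 4)/6 = 18/6 = 3
te_Task 3 = (11 + 4·14 + 17)/6 = 84/6 = 14
te_Task 4 = (5 + 4·9 + 13)/6 = 54/6 = 9
te_Task 5 = (6 + 4·11 + 16)/6 = 66/6 = 11
te_Task 6 = (9 + 4·13 + 17)/6 = 78/6 = 13
te_Task 7 = (4 + 4·7 + 16)/6 = 48/6 = 8
te_Task 8 = (10 + 4·12 + 14)/6 = 72/6 = 12
te_Task 9 = (1 + 4·6 + 23)/6 = 48/6 = 8

Forward pass:
ES_Task 1 = 0; EF_Task 1 = 8
ES_Task 2 = 0; EF_Task 2 = 3
ES_Task 3 = 0; EF_Task 3 = 14
ES_Task 4 = 0; EF_Task 4 = 9
ES_Task 5 = 14; EF_Task 5 = 14+11 = 25
ES_Task 6 = 9; EF_Task 6 = 9+13 = 22
ES_Task 7 = 3; EF_Task 7 = 3+8 = 11
ES_Task 8 = 14; EF_Task 8 = 14+12 = 26
ES_Task 9 = max(EF_Task 1=8, EF_Task 5=25, EF_Task 6=22, EF_Task 7=11, EF_Task 8=26) = 26; EF_Task 9 = 26+8 = 34
Expected project duration μ = 34 weeks. Critical path: Task 3 → Task 8 → Task 9.

Backward pass:
LF_Task 9 = 34; LS_Task 9 = 34−8 = 26
LF_Task 8 = LS_Task 9 = 26; LS_Task 8 = 26−12 = 14
LF_Task 7 = LS_Task 9 = 26; LS_Task 7 = 26−8 = 18
LF_Task 6 = LS_Task 9 = 26; LS_Task 6 = 26−13 = 13
LF_Task 5 = LS_Task 9 = 26; LS_Task 5 = 26−11 = 15
LF_Task 4 = LS_Task 6 = 13; LS_Task 4 = 13−9 = 4
LF_Task 3 = min(LS_Task 5=15, LS_Task 8=14) = 14; LS_Task 3 = 14−14 = 0
LF_Task 2 = LS_Task 7 = 18; LS_Task 2 = 18−3 = 15
LF_Task 1 = LS_Task 9 = 26; LS_Task 1 = 26−8 = 18
Slack_Task 7 = LS_Task 7 − ES_Task 7 = 18 − 3 = 15

15 weeks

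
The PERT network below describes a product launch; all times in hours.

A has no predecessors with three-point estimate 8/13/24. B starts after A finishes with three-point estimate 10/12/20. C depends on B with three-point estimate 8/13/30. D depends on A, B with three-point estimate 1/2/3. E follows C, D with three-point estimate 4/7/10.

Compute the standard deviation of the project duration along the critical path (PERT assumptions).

te_A = (8 + 4·13 + 24)/6 = 84/6 = 14; σ²_A = ((24−8)/6)² = 7.111
te_B = (10 + 4·12 + 20)/6 = 78/6 = 13; σ²_B = ((20−10)/6)² = 2.778
te_C = (8 + 4·13 + 30)/6 = 90/6 = 15; σ²_C = ((30−8)/6)² = 13.444
te_D = (1 + 4·2 + 3)/6 = 12/6 = 2; σ²_D = ((3−1)/6)² = 0.111
te_E = (4 + 4·7 + 10)/6 = 42/6 = 7; σ²_E = ((10−4)/6)² = 1.000

Forward pass:
ES_A = 0; EF_A = 14
ES_B = 14; EF_B = 14+13 = 27
ES_C = 27; EF_C = 27+15 = 42
ES_D = max(EF_A=14, EF_B=27) = 27; EF_D = 27+2 = 29
ES_E = max(EF_C=42, EF_D=29) = 42; EF_E = 42+7 = 49
Expected project duration μ = 49 hours. Critical path: A → B → C → E.

Variance along critical path = 7.111 + 2.778 + 13.444 + 1.000 = 24.333
σ = √24.333 = 4.933 hours

4.93 hours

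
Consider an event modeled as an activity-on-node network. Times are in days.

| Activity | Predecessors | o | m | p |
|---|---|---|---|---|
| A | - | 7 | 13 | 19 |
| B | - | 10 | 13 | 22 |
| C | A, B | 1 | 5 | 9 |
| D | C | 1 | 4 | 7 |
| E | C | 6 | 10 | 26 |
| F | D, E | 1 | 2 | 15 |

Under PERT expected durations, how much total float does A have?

te_A = (7 + 4·13 + 19)/6 = 78/6 = 13
te_B = (10 + 4·13 + 22)/6 = 84/6 = 14
te_C = (1 + 4·5 + 9)/6 = 30/6 = 5
te_D = (1 + 4·4 + 7)/6 = 24/6 = 4
te_E = (6 + 4·10 + 26)/6 = 72/6 = 12
te_F = (1 + 4·2 + 15)/6 = 24/6 = 4

Forward pass:
ES_A = 0; EF_A = 13
ES_B = 0; EF_B = 14
ES_C = max(EF_A=13, EF_B=14) = 14; EF_C = 14+5 = 19
ES_D = 19; EF_D = 19+4 = 23
ES_E = 19; EF_E = 19+12 = 31
ES_F = max(EF_D=23, EF_E=31) = 31; EF_F = 31+4 = 35
Expected project duration μ = 35 days. Critical path: B → C → E → F.

Backward pass:
LF_F = 35; LS_F = 35−4 = 31
LF_E = LS_F = 31; LS_E = 31−12 = 19
LF_D = LS_F = 31; LS_D = 31−4 = 27
LF_C = min(LS_D=27, LS_E=19) = 19; LS_C = 19−5 = 14
LF_B = LS_C = 14; LS_B = 14−14 = 0
LF_A = LS_C = 14; LS_A = 14−13 = 1
Slack_A = LS_A − ES_A = 1 − 0 = 1

1 days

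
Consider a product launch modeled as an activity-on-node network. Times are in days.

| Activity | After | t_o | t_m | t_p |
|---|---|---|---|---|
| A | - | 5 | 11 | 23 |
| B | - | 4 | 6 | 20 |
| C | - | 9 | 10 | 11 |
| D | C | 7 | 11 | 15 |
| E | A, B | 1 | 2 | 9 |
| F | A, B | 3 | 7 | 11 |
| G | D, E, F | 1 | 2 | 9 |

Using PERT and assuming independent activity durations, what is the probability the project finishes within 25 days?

te_A = (5 + 4·11 + 23)/6 = 72/6 = 12; σ²_A = ((23−5)/6)² = 9.000
te_B = (4 + 4·6 + 20)/6 = 48/6 = 8; σ²_B = ((20−4)/6)² = 7.111
te_C = (9 + 4·10 + 11)/6 = 60/6 = 10; σ²_C = ((11−9)/6)² = 0.111
te_D = (7 + 4·11 + 15)/6 = 66/6 = 11; σ²_D = ((15−7)/6)² = 1.778
te_E = (1 + 4·2 + 9)/6 = 18/6 = 3; σ²_E = ((9−1)/6)² = 1.778
te_F = (3 + 4·7 + 11)/6 = 42/6 = 7; σ²_F = ((11−3)/6)² = 1.778
te_G = (1 + 4·2 + 9)/6 = 18/6 = 3; σ²_G = ((9−1)/6)² = 1.778

Forward pass:
ES_A = 0; EF_A = 12
ES_B = 0; EF_B = 8
ES_C = 0; EF_C = 10
ES_D = 10; EF_D = 10+11 = 21
ES_E = max(EF_A=12, EF_B=8) = 12; EF_E = 12+3 = 15
ES_F = max(EF_A=12, EF_B=8) = 12; EF_F = 12+7 = 19
ES_G = max(EF_D=21, EF_E=15, EF_F=19) = 21; EF_G = 21+3 = 24
Expected project duration μ = 24 days. Critical path: C → D → G.

Variance along critical path = 0.111 + 1.778 + 1.778 = 3.667; σ = √3.667 = 1.915 days.
Z = (25 − 24) / 1.915 = 0.522
P(T ≤ 25) = Φ(0.522) ≈ 0.699

0.699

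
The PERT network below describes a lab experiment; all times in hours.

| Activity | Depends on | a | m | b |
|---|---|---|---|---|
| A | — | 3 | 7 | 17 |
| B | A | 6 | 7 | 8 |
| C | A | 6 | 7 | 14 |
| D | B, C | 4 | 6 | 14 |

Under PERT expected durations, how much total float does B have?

te_A = (3 + 4·7 + 17)/6 = 48/6 = 8
te_B = (6 + 4·7 + 8)/6 = 42/6 = 7
te_C = (6 + 4·7 + 14)/6 = 48/6 = 8
te_D = (4 + 4·6 + 14)/6 = 42/6 = 7

Forward pass:
ES_A = 0; EF_A = 8
ES_B = 8; EF_B = 8+7 = 15
ES_C = 8; EF_C = 8+8 = 16
ES_D = max(EF_B=15, EF_C=16) = 16; EF_D = 16+7 = 23
Expected project duration μ = 23 hours. Critical path: A → C → D.

Backward pass:
LF_D = 23; LS_D = 23−7 = 16
LF_C = LS_D = 16; LS_C = 16−8 = 8
LF_B = LS_D = 16; LS_B = 16−7 = 9
LF_A = min(LS_B=9, LS_C=8) = 8; LS_A = 8−8 = 0
Slack_B = LS_B − ES_B = 9 − 8 = 1

1 hours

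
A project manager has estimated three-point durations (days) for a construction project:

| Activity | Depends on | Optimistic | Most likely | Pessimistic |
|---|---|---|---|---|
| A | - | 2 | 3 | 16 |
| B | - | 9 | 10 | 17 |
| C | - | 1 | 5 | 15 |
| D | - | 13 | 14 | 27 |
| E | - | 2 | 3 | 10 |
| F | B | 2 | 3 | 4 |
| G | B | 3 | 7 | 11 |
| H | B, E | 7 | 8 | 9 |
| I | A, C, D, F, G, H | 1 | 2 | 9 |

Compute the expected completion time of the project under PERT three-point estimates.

22 days

te_A = (2 + 4·3 + 16)/6 = 30/6 = 5
te_B = (9 + 4·10 + 17)/6 = 66/6 = 11
te_C = (1 + 4·5 + 15)/6 = 36/6 = 6
te_D = (13 + 4·14 + 27)/6 = 96/6 = 16
te_E = (2 + 4·3 + 10)/6 = 24/6 = 4
te_F = (2 + 4·3 + 4)/6 = 18/6 = 3
te_G = (3 + 4·7 + 11)/6 = 42/6 = 7
te_H = (7 + 4·8 + 9)/6 = 48/6 = 8
te_I = (1 + 4·2 + 9)/6 = 18/6 = 3

Forward pass:
ES_A = 0; EF_A = 5
ES_B = 0; EF_B = 11
ES_C = 0; EF_C = 6
ES_D = 0; EF_D = 16
ES_E = 0; EF_E = 4
ES_F = 11; EF_F = 11+3 = 14
ES_G = 11; EF_G = 11+7 = 18
ES_H = max(EF_B=11, EF_E=4) = 11; EF_H = 11+8 = 19
ES_I = max(EF_A=5, EF_C=6, EF_D=16, EF_F=14, EF_G=18, EF_H=19) = 19; EF_I = 19+3 = 22
Expected project duration μ = 22 days. Critical path: B → H → I.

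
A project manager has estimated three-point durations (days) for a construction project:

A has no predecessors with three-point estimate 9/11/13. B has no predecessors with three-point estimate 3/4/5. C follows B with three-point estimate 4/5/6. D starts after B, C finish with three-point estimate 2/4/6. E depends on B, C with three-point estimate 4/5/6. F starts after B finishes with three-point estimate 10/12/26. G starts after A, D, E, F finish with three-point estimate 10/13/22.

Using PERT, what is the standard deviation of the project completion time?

te_A = (9 + 4·11 + 13)/6 = 66/6 = 11; σ²_A = ((13−9)/6)² = 0.444
te_B = (3 + 4·4 + 5)/6 = 24/6 = 4; σ²_B = ((5−3)/6)² = 0.111
te_C = (4 + 4·5 + 6)/6 = 30/6 = 5; σ²_C = ((6−4)/6)² = 0.111
te_D = (2 + 4·4 + 6)/6 = 24/6 = 4; σ²_D = ((6−2)/6)² = 0.444
te_E = (4 + 4·5 + 6)/6 = 30/6 = 5; σ²_E = ((6−4)/6)² = 0.111
te_F = (10 + 4·12 + 26)/6 = 84/6 = 14; σ²_F = ((26−10)/6)² = 7.111
te_G = (10 + 4·13 + 22)/6 = 84/6 = 14; σ²_G = ((22−10)/6)² = 4.000

Forward pass:
ES_A = 0; EF_A = 11
ES_B = 0; EF_B = 4
ES_C = 4; EF_C = 4+5 = 9
ES_D = max(EF_B=4, EF_C=9) = 9; EF_D = 9+4 = 13
ES_E = max(EF_B=4, EF_C=9) = 9; EF_E = 9+5 = 14
ES_F = 4; EF_F = 4+14 = 18
ES_G = max(EF_A=11, EF_D=13, EF_E=14, EF_F=18) = 18; EF_G = 18+14 = 32
Expected project duration μ = 32 days. Critical path: B → F → G.

Variance along critical path = 0.111 + 7.111 + 4.000 = 11.222
σ = √11.222 = 3.350 days

3.35 days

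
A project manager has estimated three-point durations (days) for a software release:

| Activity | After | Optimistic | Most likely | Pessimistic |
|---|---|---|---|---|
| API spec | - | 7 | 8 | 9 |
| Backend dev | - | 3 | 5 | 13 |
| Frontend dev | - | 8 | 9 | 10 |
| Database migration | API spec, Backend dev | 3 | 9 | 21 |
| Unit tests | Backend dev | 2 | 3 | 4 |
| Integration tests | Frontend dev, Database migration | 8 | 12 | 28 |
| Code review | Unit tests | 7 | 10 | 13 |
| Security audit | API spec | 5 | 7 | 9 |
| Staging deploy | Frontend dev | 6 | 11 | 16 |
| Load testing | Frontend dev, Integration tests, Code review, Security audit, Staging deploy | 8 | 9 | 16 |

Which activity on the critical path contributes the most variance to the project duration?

te_API spec = (7 + 4·8 + 9)/6 = 48/6 = 8; σ²_API spec = ((9−7)/6)² = 0.111
te_Backend dev = (3 + 4·5 + 13)/6 = 36/6 = 6; σ²_Backend dev = ((13−3)/6)² = 2.778
te_Frontend dev = (8 + 4·9 + 10)/6 = 54/6 = 9; σ²_Frontend dev = ((10−8)/6)² = 0.111
te_Database migration = (3 + 4·9 + 21)/6 = 60/6 = 10; σ²_Database migration = ((21−3)/6)² = 9.000
te_Unit tests = (2 + 4·3 + 4)/6 = 18/6 = 3; σ²_Unit tests = ((4−2)/6)² = 0.111
te_Integration tests = (8 + 4·12 + 28)/6 = 84/6 = 14; σ²_Integration tests = ((28−8)/6)² = 11.111
te_Code review = (7 + 4·10 + 13)/6 = 60/6 = 10; σ²_Code review = ((13−7)/6)² = 1.000
te_Security audit = (5 + 4·7 + 9)/6 = 42/6 = 7; σ²_Security audit = ((9−5)/6)² = 0.444
te_Staging deploy = (6 + 4·11 + 16)/6 = 66/6 = 11; σ²_Staging deploy = ((16−6)/6)² = 2.778
te_Load testing = (8 + 4·9 + 16)/6 = 60/6 = 10; σ²_Load testing = ((16−8)/6)² = 1.778

Forward pass:
ES_API spec = 0; EF_API spec = 8
ES_Backend dev = 0; EF_Backend dev = 6
ES_Frontend dev = 0; EF_Frontend dev = 9
ES_Database migration = max(EF_API spec=8, EF_Backend dev=6) = 8; EF_Database migration = 8+10 = 18
ES_Unit tests = 6; EF_Unit tests = 6+3 = 9
ES_Integration tests = max(EF_Frontend dev=9, EF_Database migration=18) = 18; EF_Integration tests = 18+14 = 32
ES_Code review = 9; EF_Code review = 9+10 = 19
ES_Security audit = 8; EF_Security audit = 8+7 = 15
ES_Staging deploy = 9; EF_Staging deploy = 9+11 = 20
ES_Load testing = max(EF_Frontend dev=9, EF_Integration tests=32, EF_Code review=19, EF_Security audit=15, EF_Staging deploy=20) = 32; EF_Load testing = 32+10 = 42
Expected project duration μ = 42 days. Critical path: API spec → Database migration → Integration tests → Load testing.

Variances on critical path: σ²_API spec=0.111, σ²_Database migration=9.000, σ²_Integration tests=11.111, σ²_Load testing=1.778.
Largest is σ²_Integration tests = 11.111.

Integration tests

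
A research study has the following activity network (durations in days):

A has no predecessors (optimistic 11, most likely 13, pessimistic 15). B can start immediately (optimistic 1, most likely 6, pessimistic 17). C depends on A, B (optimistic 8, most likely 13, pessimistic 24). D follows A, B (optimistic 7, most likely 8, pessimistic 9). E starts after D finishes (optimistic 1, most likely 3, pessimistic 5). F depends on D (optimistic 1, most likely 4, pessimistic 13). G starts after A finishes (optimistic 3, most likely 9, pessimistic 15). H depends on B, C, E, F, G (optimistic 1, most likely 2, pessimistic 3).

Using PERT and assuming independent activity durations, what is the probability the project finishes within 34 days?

0.965

te_A = (11 + 4·13 + 15)/6 = 78/6 = 13; σ²_A = ((15−11)/6)² = 0.444
te_B = (1 + 4·6 + 17)/6 = 42/6 = 7; σ²_B = ((17−1)/6)² = 7.111
te_C = (8 + 4·13 + 24)/6 = 84/6 = 14; σ²_C = ((24−8)/6)² = 7.111
te_D = (7 + 4·8 + 9)/6 = 48/6 = 8; σ²_D = ((9−7)/6)² = 0.111
te_E = (1 + 4·3 + 5)/6 = 18/6 = 3; σ²_E = ((5−1)/6)² = 0.444
te_F = (1 + 4·4 + 13)/6 = 30/6 = 5; σ²_F = ((13−1)/6)² = 4.000
te_G = (3 + 4·9 + 15)/6 = 54/6 = 9; σ²_G = ((15−3)/6)² = 4.000
te_H = (1 + 4·2 + 3)/6 = 12/6 = 2; σ²_H = ((3−1)/6)² = 0.111

Forward pass:
ES_A = 0; EF_A = 13
ES_B = 0; EF_B = 7
ES_C = max(EF_A=13, EF_B=7) = 13; EF_C = 13+14 = 27
ES_D = max(EF_A=13, EF_B=7) = 13; EF_D = 13+8 = 21
ES_E = 21; EF_E = 21+3 = 24
ES_F = 21; EF_F = 21+5 = 26
ES_G = 13; EF_G = 13+9 = 22
ES_H = max(EF_B=7, EF_C=27, EF_E=24, EF_F=26, EF_G=22) = 27; EF_H = 27+2 = 29
Expected project duration μ = 29 days. Critical path: A → C → H.

Variance along critical path = 0.444 + 7.111 + 0.111 = 7.667; σ = √7.667 = 2.769 days.
Z = (34 − 29) / 2.769 = 1.806
P(T ≤ 34) = Φ(1.806) ≈ 0.965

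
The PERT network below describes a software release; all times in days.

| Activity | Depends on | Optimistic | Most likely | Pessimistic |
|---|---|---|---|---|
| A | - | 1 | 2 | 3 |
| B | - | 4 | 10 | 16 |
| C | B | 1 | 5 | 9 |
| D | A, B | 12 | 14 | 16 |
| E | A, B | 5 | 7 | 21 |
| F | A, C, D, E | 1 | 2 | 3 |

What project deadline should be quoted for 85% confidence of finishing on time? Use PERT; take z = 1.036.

te_A = (1 + 4·2 + 3)/6 = 12/6 = 2; σ²_A = ((3−1)/6)² = 0.111
te_B = (4 + 4·10 + 16)/6 = 60/6 = 10; σ²_B = ((16−4)/6)² = 4.000
te_C = (1 + 4·5 + 9)/6 = 30/6 = 5; σ²_C = ((9−1)/6)² = 1.778
te_D = (12 + 4·14 + 16)/6 = 84/6 = 14; σ²_D = ((16−12)/6)² = 0.444
te_E = (5 + 4·7 + 21)/6 = 54/6 = 9; σ²_E = ((21−5)/6)² = 7.111
te_F = (1 + 4·2 + 3)/6 = 12/6 = 2; σ²_F = ((3−1)/6)² = 0.111

Forward pass:
ES_A = 0; EF_A = 2
ES_B = 0; EF_B = 10
ES_C = 10; EF_C = 10+5 = 15
ES_D = max(EF_A=2, EF_B=10) = 10; EF_D = 10+14 = 24
ES_E = max(EF_A=2, EF_B=10) = 10; EF_E = 10+9 = 19
ES_F = max(EF_A=2, EF_C=15, EF_D=24, EF_E=19) = 24; EF_F = 24+2 = 26
Expected project duration μ = 26 days. Critical path: B → D → F.

Variance along critical path = 4.000 + 0.444 + 0.111 = 4.556; σ = 2.134 days.
D = μ + z·σ = 26 + 1.036·2.134 = 28.2 days

28.2 days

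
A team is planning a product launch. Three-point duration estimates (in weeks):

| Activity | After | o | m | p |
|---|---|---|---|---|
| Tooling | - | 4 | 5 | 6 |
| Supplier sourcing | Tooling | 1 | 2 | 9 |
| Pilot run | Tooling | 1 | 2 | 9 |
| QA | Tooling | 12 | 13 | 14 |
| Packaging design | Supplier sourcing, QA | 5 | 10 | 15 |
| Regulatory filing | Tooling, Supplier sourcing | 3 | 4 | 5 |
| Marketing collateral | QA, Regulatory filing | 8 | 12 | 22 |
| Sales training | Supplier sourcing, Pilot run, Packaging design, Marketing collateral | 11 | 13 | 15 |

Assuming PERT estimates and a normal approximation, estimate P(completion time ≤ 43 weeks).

0.343

te_Tooling = (4 + 4·5 + 6)/6 = 30/6 = 5; σ²_Tooling = ((6−4)/6)² = 0.111
te_Supplier sourcing = (1 + 4·2 + 9)/6 = 18/6 = 3; σ²_Supplier sourcing = ((9−1)/6)² = 1.778
te_Pilot run = (1 + 4·2 + 9)/6 = 18/6 = 3; σ²_Pilot run = ((9−1)/6)² = 1.778
te_QA = (12 + 4·13 + 14)/6 = 78/6 = 13; σ²_QA = ((14−12)/6)² = 0.111
te_Packaging design = (5 + 4·10 + 15)/6 = 60/6 = 10; σ²_Packaging design = ((15−5)/6)² = 2.778
te_Regulatory filing = (3 + 4·4 + 5)/6 = 24/6 = 4; σ²_Regulatory filing = ((5−3)/6)² = 0.111
te_Marketing collateral = (8 + 4·12 + 22)/6 = 78/6 = 13; σ²_Marketing collateral = ((22−8)/6)² = 5.444
te_Sales training = (11 + 4·13 + 15)/6 = 78/6 = 13; σ²_Sales training = ((15−11)/6)² = 0.444

Forward pass:
ES_Tooling = 0; EF_Tooling = 5
ES_Supplier sourcing = 5; EF_Supplier sourcing = 5+3 = 8
ES_Pilot run = 5; EF_Pilot run = 5+3 = 8
ES_QA = 5; EF_QA = 5+13 = 18
ES_Packaging design = max(EF_Supplier sourcing=8, EF_QA=18) = 18; EF_Packaging design = 18+10 = 28
ES_Regulatory filing = max(EF_Tooling=5, EF_Supplier sourcing=8) = 8; EF_Regulatory filing = 8+4 = 12
ES_Marketing collateral = max(EF_QA=18, EF_Regulatory filing=12) = 18; EF_Marketing collateral = 18+13 = 31
ES_Sales training = max(EF_Supplier sourcing=8, EF_Pilot run=8, EF_Packaging design=28, EF_Marketing collateral=31) = 31; EF_Sales training = 31+13 = 44
Expected project duration μ = 44 weeks. Critical path: Tooling → QA → Marketing collateral → Sales training.

Variance along critical path = 0.111 + 0.111 + 5.444 + 0.444 = 6.111; σ = √6.111 = 2.472 weeks.
Z = (43 − 44) / 2.472 = -0.405
P(T ≤ 43) = Φ(-0.405) ≈ 0.343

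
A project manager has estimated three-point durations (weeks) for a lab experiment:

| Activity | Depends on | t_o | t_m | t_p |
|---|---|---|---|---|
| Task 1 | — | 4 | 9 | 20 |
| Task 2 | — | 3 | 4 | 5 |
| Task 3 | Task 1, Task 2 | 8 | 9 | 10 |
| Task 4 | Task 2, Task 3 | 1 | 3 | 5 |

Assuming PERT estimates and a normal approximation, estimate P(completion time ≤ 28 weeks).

0.985

te_Task 1 = (4 + 4·9 + 20)/6 = 60/6 = 10; σ²_Task 1 = ((20−4)/6)² = 7.111
te_Task 2 = (3 + 4·4 + 5)/6 = 24/6 = 4; σ²_Task 2 = ((5−3)/6)² = 0.111
te_Task 3 = (8 + 4·9 + 10)/6 = 54/6 = 9; σ²_Task 3 = ((10−8)/6)² = 0.111
te_Task 4 = (1 + 4·3 + 5)/6 = 18/6 = 3; σ²_Task 4 = ((5−1)/6)² = 0.444

Forward pass:
ES_Task 1 = 0; EF_Task 1 = 10
ES_Task 2 = 0; EF_Task 2 = 4
ES_Task 3 = max(EF_Task 1=10, EF_Task 2=4) = 10; EF_Task 3 = 10+9 = 19
ES_Task 4 = max(EF_Task 2=4, EF_Task 3=19) = 19; EF_Task 4 = 19+3 = 22
Expected project duration μ = 22 weeks. Critical path: Task 1 → Task 3 → Task 4.

Variance along critical path = 7.111 + 0.111 + 0.444 = 7.667; σ = √7.667 = 2.769 weeks.
Z = (28 − 22) / 2.769 = 2.167
P(T ≤ 28) = Φ(2.167) ≈ 0.985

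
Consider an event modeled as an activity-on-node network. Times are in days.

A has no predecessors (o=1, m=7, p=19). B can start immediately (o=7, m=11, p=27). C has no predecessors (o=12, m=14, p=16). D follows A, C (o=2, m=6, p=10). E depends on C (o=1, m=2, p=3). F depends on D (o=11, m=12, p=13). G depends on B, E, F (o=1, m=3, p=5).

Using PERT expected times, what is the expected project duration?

te_A = (1 + 4·7 + 19)/6 = 48/6 = 8
te_B = (7 + 4·11 + 27)/6 = 78/6 = 13
te_C = (12 + 4·14 + 16)/6 = 84/6 = 14
te_D = (2 + 4·6 + 10)/6 = 36/6 = 6
te_E = (1 + 4·2 + 3)/6 = 12/6 = 2
te_F = (11 + 4·12 + 13)/6 = 72/6 = 12
te_G = (1 + 4·3 + 5)/6 = 18/6 = 3

Forward pass:
ES_A = 0; EF_A = 8
ES_B = 0; EF_B = 13
ES_C = 0; EF_C = 14
ES_D = max(EF_A=8, EF_C=14) = 14; EF_D = 14+6 = 20
ES_E = 14; EF_E = 14+2 = 16
ES_F = 20; EF_F = 20+12 = 32
ES_G = max(EF_B=13, EF_E=16, EF_F=32) = 32; EF_G = 32+3 = 35
Expected project duration μ = 35 days. Critical path: C → D → F → G.

35 days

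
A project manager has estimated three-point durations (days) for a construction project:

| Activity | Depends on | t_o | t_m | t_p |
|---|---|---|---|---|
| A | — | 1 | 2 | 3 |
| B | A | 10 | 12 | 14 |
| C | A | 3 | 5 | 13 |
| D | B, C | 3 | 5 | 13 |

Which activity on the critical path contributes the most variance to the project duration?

te_A = (1 + 4·2 + 3)/6 = 12/6 = 2; σ²_A = ((3−1)/6)² = 0.111
te_B = (10 + 4·12 + 14)/6 = 72/6 = 12; σ²_B = ((14−10)/6)² = 0.444
te_C = (3 + 4·5 + 13)/6 = 36/6 = 6; σ²_C = ((13−3)/6)² = 2.778
te_D = (3 + 4·5 + 13)/6 = 36/6 = 6; σ²_D = ((13−3)/6)² = 2.778

Forward pass:
ES_A = 0; EF_A = 2
ES_B = 2; EF_B = 2+12 = 14
ES_C = 2; EF_C = 2+6 = 8
ES_D = max(EF_B=14, EF_C=8) = 14; EF_D = 14+6 = 20
Expected project duration μ = 20 days. Critical path: A → B → D.

Variances on critical path: σ²_A=0.111, σ²_B=0.444, σ²_D=2.778.
Largest is σ²_D = 2.778.

D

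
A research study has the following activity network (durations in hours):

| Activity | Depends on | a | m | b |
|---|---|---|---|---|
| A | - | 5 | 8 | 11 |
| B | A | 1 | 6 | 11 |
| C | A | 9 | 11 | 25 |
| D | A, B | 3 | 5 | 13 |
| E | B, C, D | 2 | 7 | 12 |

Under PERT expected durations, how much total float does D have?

1 hours

te_A = (5 + 4·8 + 11)/6 = 48/6 = 8
te_B = (1 + 4·6 + 11)/6 = 36/6 = 6
te_C = (9 + 4·11 + 25)/6 = 78/6 = 13
te_D = (3 + 4·5 + 13)/6 = 36/6 = 6
te_E = (2 + 4·7 + 12)/6 = 42/6 = 7

Forward pass:
ES_A = 0; EF_A = 8
ES_B = 8; EF_B = 8+6 = 14
ES_C = 8; EF_C = 8+13 = 21
ES_D = max(EF_A=8, EF_B=14) = 14; EF_D = 14+6 = 20
ES_E = max(EF_B=14, EF_C=21, EF_D=20) = 21; EF_E = 21+7 = 28
Expected project duration μ = 28 hours. Critical path: A → C → E.

Backward pass:
LF_E = 28; LS_E = 28−7 = 21
LF_D = LS_E = 21; LS_D = 21−6 = 15
LF_C = LS_E = 21; LS_C = 21−13 = 8
LF_B = min(LS_D=15, LS_E=21) = 15; LS_B = 15−6 = 9
LF_A = min(LS_B=9, LS_C=8, LS_D=15) = 8; LS_A = 8−8 = 0
Slack_D = LS_D − ES_D = 15 − 14 = 1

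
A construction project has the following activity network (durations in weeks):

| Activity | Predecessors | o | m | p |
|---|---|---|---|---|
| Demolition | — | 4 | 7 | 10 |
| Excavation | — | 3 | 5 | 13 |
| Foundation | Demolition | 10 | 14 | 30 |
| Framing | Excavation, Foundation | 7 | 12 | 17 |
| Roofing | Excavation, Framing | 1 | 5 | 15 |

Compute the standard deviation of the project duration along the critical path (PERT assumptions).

te_Demolition = (4 + 4·7 + 10)/6 = 42/6 = 7; σ²_Demolition = ((10−4)/6)² = 1.000
te_Excavation = (3 + 4·5 + 13)/6 = 36/6 = 6; σ²_Excavation = ((13−3)/6)² = 2.778
te_Foundation = (10 + 4·14 + 30)/6 = 96/6 = 16; σ²_Foundation = ((30−10)/6)² = 11.111
te_Framing = (7 + 4·12 + 17)/6 = 72/6 = 12; σ²_Framing = ((17−7)/6)² = 2.778
te_Roofing = (1 + 4·5 + 15)/6 = 36/6 = 6; σ²_Roofing = ((15−1)/6)² = 5.444

Forward pass:
ES_Demolition = 0; EF_Demolition = 7
ES_Excavation = 0; EF_Excavation = 6
ES_Foundation = 7; EF_Foundation = 7+16 = 23
ES_Framing = max(EF_Excavation=6, EF_Foundation=23) = 23; EF_Framing = 23+12 = 35
ES_Roofing = max(EF_Excavation=6, EF_Framing=35) = 35; EF_Roofing = 35+6 = 41
Expected project duration μ = 41 weeks. Critical path: Demolition → Foundation → Framing → Roofing.

Variance along critical path = 1.000 + 11.111 + 2.778 + 5.444 = 20.333
σ = √20.333 = 4.509 weeks

4.51 weeks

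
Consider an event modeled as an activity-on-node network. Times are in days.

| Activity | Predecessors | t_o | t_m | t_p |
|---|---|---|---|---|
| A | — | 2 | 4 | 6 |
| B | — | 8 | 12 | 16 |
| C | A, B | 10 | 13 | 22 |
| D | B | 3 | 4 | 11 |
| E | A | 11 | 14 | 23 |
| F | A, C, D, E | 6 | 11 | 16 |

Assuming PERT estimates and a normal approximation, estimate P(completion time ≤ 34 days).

0.153

te_A = (2 + 4·4 + 6)/6 = 24/6 = 4; σ²_A = ((6−2)/6)² = 0.444
te_B = (8 + 4·12 + 16)/6 = 72/6 = 12; σ²_B = ((16−8)/6)² = 1.778
te_C = (10 + 4·13 + 22)/6 = 84/6 = 14; σ²_C = ((22−10)/6)² = 4.000
te_D = (3 + 4·4 + 11)/6 = 30/6 = 5; σ²_D = ((11−3)/6)² = 1.778
te_E = (11 + 4·14 + 23)/6 = 90/6 = 15; σ²_E = ((23−11)/6)² = 4.000
te_F = (6 + 4·11 + 16)/6 = 66/6 = 11; σ²_F = ((16−6)/6)² = 2.778

Forward pass:
ES_A = 0; EF_A = 4
ES_B = 0; EF_B = 12
ES_C = max(EF_A=4, EF_B=12) = 12; EF_C = 12+14 = 26
ES_D = 12; EF_D = 12+5 = 17
ES_E = 4; EF_E = 4+15 = 19
ES_F = max(EF_A=4, EF_C=26, EF_D=17, EF_E=19) = 26; EF_F = 26+11 = 37
Expected project duration μ = 37 days. Critical path: B → C → F.

Variance along critical path = 1.778 + 4.000 + 2.778 = 8.556; σ = √8.556 = 2.925 days.
Z = (34 − 37) / 2.925 = -1.026
P(T ≤ 34) = Φ(-1.026) ≈ 0.153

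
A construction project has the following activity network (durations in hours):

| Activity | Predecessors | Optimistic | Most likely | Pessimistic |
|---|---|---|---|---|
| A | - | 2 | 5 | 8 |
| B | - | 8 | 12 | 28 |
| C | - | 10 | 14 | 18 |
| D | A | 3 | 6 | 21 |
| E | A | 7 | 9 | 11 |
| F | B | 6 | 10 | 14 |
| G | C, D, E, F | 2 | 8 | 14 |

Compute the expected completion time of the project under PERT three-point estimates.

te_A = (2 + 4·5 + 8)/6 = 30/6 = 5
te_B = (8 + 4·12 + 28)/6 = 84/6 = 14
te_C = (10 + 4·14 + 18)/6 = 84/6 = 14
te_D = (3 + 4·6 + 21)/6 = 48/6 = 8
te_E = (7 + 4·9 + 11)/6 = 54/6 = 9
te_F = (6 + 4·10 + 14)/6 = 60/6 = 10
te_G = (2 + 4·8 + 14)/6 = 48/6 = 8

Forward pass:
ES_A = 0; EF_A = 5
ES_B = 0; EF_B = 14
ES_C = 0; EF_C = 14
ES_D = 5; EF_D = 5+8 = 13
ES_E = 5; EF_E = 5+9 = 14
ES_F = 14; EF_F = 14+10 = 24
ES_G = max(EF_C=14, EF_D=13, EF_E=14, EF_F=24) = 24; EF_G = 24+8 = 32
Expected project duration μ = 32 hours. Critical path: B → F → G.

32 hours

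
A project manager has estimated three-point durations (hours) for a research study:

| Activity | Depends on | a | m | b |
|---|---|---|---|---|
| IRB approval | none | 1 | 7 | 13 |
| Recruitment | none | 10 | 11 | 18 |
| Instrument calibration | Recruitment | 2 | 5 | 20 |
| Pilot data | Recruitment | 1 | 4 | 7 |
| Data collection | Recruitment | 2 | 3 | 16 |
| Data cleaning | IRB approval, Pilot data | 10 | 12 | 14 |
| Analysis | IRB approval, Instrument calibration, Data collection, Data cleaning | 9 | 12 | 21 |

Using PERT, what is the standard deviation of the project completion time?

te_IRB approval = (1 + 4·7 + 13)/6 = 42/6 = 7; σ²_IRB approval = ((13−1)/6)² = 4.000
te_Recruitment = (10 + 4·11 + 18)/6 = 72/6 = 12; σ²_Recruitment = ((18−10)/6)² = 1.778
te_Instrument calibration = (2 + 4·5 + 20)/6 = 42/6 = 7; σ²_Instrument calibration = ((20−2)/6)² = 9.000
te_Pilot data = (1 + 4·4 + 7)/6 = 24/6 = 4; σ²_Pilot data = ((7−1)/6)² = 1.000
te_Data collection = (2 + 4·3 + 16)/6 = 30/6 = 5; σ²_Data collection = ((16−2)/6)² = 5.444
te_Data cleaning = (10 + 4·12 + 14)/6 = 72/6 = 12; σ²_Data cleaning = ((14−10)/6)² = 0.444
te_Analysis = (9 + 4·12 + 21)/6 = 78/6 = 13; σ²_Analysis = ((21−9)/6)² = 4.000

Forward pass:
ES_IRB approval = 0; EF_IRB approval = 7
ES_Recruitment = 0; EF_Recruitment = 12
ES_Instrument calibration = 12; EF_Instrument calibration = 12+7 = 19
ES_Pilot data = 12; EF_Pilot data = 12+4 = 16
ES_Data collection = 12; EF_Data collection = 12+5 = 17
ES_Data cleaning = max(EF_IRB approval=7, EF_Pilot data=16) = 16; EF_Data cleaning = 16+12 = 28
ES_Analysis = max(EF_IRB approval=7, EF_Instrument calibration=19, EF_Data collection=17, EF_Data cleaning=28) = 28; EF_Analysis = 28+13 = 41
Expected project duration μ = 41 hours. Critical path: Recruitment → Pilot data → Data cleaning → Analysis.

Variance along critical path = 1.778 + 1.000 + 0.444 + 4.000 = 7.222
σ = √7.222 = 2.687 hours

2.69 hours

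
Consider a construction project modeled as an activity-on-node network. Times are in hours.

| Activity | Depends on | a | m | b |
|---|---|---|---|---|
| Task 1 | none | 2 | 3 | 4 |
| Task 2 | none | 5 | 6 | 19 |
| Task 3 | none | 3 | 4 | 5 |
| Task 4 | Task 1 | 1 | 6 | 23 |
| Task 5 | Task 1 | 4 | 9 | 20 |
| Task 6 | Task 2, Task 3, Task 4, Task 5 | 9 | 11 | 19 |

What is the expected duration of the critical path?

25 hours

te_Task 1 = (2 + 4·3 + 4)/6 = 18/6 = 3
te_Task 2 = (5 + 4·6 + 19)/6 = 48/6 = 8
te_Task 3 = (3 + 4·4 + 5)/6 = 24/6 = 4
te_Task 4 = (1 + 4·6 + 23)/6 = 48/6 = 8
te_Task 5 = (4 + 4·9 + 20)/6 = 60/6 = 10
te_Task 6 = (9 + 4·11 + 19)/6 = 72/6 = 12

Forward pass:
ES_Task 1 = 0; EF_Task 1 = 3
ES_Task 2 = 0; EF_Task 2 = 8
ES_Task 3 = 0; EF_Task 3 = 4
ES_Task 4 = 3; EF_Task 4 = 3+8 = 11
ES_Task 5 = 3; EF_Task 5 = 3+10 = 13
ES_Task 6 = max(EF_Task 2=8, EF_Task 3=4, EF_Task 4=11, EF_Task 5=13) = 13; EF_Task 6 = 13+12 = 25
Expected project duration μ = 25 hours. Critical path: Task 1 → Task 5 → Task 6.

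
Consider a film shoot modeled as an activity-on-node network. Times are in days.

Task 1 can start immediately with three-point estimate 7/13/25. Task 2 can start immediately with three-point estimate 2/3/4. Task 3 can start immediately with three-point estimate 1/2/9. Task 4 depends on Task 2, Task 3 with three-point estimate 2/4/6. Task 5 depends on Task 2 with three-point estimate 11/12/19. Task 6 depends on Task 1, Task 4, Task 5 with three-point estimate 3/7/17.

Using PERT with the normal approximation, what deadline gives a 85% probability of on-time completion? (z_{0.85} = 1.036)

te_Task 1 = (7 + 4·13 + 25)/6 = 84/6 = 14; σ²_Task 1 = ((25−7)/6)² = 9.000
te_Task 2 = (2 + 4·3 + 4)/6 = 18/6 = 3; σ²_Task 2 = ((4−2)/6)² = 0.111
te_Task 3 = (1 + 4·2 + 9)/6 = 18/6 = 3; σ²_Task 3 = ((9−1)/6)² = 1.778
te_Task 4 = (2 + 4·4 + 6)/6 = 24/6 = 4; σ²_Task 4 = ((6−2)/6)² = 0.444
te_Task 5 = (11 + 4·12 + 19)/6 = 78/6 = 13; σ²_Task 5 = ((19−11)/6)² = 1.778
te_Task 6 = (3 + 4·7 + 17)/6 = 48/6 = 8; σ²_Task 6 = ((17−3)/6)² = 5.444

Forward pass:
ES_Task 1 = 0; EF_Task 1 = 14
ES_Task 2 = 0; EF_Task 2 = 3
ES_Task 3 = 0; EF_Task 3 = 3
ES_Task 4 = max(EF_Task 2=3, EF_Task 3=3) = 3; EF_Task 4 = 3+4 = 7
ES_Task 5 = 3; EF_Task 5 = 3+13 = 16
ES_Task 6 = max(EF_Task 1=14, EF_Task 4=7, EF_Task 5=16) = 16; EF_Task 6 = 16+8 = 24
Expected project duration μ = 24 days. Critical path: Task 2 → Task 5 → Task 6.

Variance along critical path = 0.111 + 1.778 + 5.444 = 7.333; σ = 2.708 days.
D = μ + z·σ = 24 + 1.036·2.708 = 26.8 days

26.8 days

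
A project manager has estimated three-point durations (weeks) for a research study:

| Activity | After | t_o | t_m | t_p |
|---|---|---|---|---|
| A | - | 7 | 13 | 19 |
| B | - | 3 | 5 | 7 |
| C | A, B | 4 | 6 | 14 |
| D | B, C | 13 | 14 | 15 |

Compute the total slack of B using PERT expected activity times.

te_A = (7 + 4·13 + 19)/6 = 78/6 = 13
te_B = (3 + 4·5 + 7)/6 = 30/6 = 5
te_C = (4 + 4·6 + 14)/6 = 42/6 = 7
te_D = (13 + 4·14 + 15)/6 = 84/6 = 14

Forward pass:
ES_A = 0; EF_A = 13
ES_B = 0; EF_B = 5
ES_C = max(EF_A=13, EF_B=5) = 13; EF_C = 13+7 = 20
ES_D = max(EF_B=5, EF_C=20) = 20; EF_D = 20+14 = 34
Expected project duration μ = 34 weeks. Critical path: A → C → D.

Backward pass:
LF_D = 34; LS_D = 34−14 = 20
LF_C = LS_D = 20; LS_C = 20−7 = 13
LF_B = min(LS_C=13, LS_D=20) = 13; LS_B = 13−5 = 8
LF_A = LS_C = 13; LS_A = 13−13 = 0
Slack_B = LS_B − ES_B = 8 − 0 = 8

8 weeks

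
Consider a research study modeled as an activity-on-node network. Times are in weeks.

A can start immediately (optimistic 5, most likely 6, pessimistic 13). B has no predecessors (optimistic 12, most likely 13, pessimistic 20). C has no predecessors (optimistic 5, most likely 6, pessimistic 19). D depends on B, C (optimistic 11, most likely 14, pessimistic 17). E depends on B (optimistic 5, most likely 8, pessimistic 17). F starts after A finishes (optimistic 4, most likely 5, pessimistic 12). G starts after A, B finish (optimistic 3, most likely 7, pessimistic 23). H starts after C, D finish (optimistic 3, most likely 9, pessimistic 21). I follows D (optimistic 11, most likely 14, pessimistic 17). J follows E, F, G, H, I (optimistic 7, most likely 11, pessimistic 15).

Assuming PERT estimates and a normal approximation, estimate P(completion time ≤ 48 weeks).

0.017

te_A = (5 + 4·6 + 13)/6 = 42/6 = 7; σ²_A = ((13−5)/6)² = 1.778
te_B = (12 + 4·13 + 20)/6 = 84/6 = 14; σ²_B = ((20−12)/6)² = 1.778
te_C = (5 + 4·6 + 19)/6 = 48/6 = 8; σ²_C = ((19−5)/6)² = 5.444
te_D = (11 + 4·14 + 17)/6 = 84/6 = 14; σ²_D = ((17−11)/6)² = 1.000
te_E = (5 + 4·8 + 17)/6 = 54/6 = 9; σ²_E = ((17−5)/6)² = 4.000
te_F = (4 + 4·5 + 12)/6 = 36/6 = 6; σ²_F = ((12−4)/6)² = 1.778
te_G = (3 + 4·7 + 23)/6 = 54/6 = 9; σ²_G = ((23−3)/6)² = 11.111
te_H = (3 + 4·9 + 21)/6 = 60/6 = 10; σ²_H = ((21−3)/6)² = 9.000
te_I = (11 + 4·14 + 17)/6 = 84/6 = 14; σ²_I = ((17−11)/6)² = 1.000
te_J = (7 + 4·11 + 15)/6 = 66/6 = 11; σ²_J = ((15−7)/6)² = 1.778

Forward pass:
ES_A = 0; EF_A = 7
ES_B = 0; EF_B = 14
ES_C = 0; EF_C = 8
ES_D = max(EF_B=14, EF_C=8) = 14; EF_D = 14+14 = 28
ES_E = 14; EF_E = 14+9 = 23
ES_F = 7; EF_F = 7+6 = 13
ES_G = max(EF_A=7, EF_B=14) = 14; EF_G = 14+9 = 23
ES_H = max(EF_C=8, EF_D=28) = 28; EF_H = 28+10 = 38
ES_I = 28; EF_I = 28+14 = 42
ES_J = max(EF_E=23, EF_F=13, EF_G=23, EF_H=38, EF_I=42) = 42; EF_J = 42+11 = 53
Expected project duration μ = 53 weeks. Critical path: B → D → I → J.

Variance along critical path = 1.778 + 1.000 + 1.000 + 1.778 = 5.556; σ = √5.556 = 2.357 weeks.
Z = (48 − 53) / 2.357 = -2.121
P(T ≤ 48) = Φ(-2.121) ≈ 0.017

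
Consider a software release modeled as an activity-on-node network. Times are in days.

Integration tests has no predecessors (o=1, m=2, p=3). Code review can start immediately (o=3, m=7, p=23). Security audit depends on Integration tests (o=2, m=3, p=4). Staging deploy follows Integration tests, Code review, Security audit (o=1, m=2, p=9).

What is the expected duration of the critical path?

12 days

te_Integration tests = (1 + 4·2 + 3)/6 = 12/6 = 2
te_Code review = (3 + 4·7 + 23)/6 = 54/6 = 9
te_Security audit = (2 + 4·3 + 4)/6 = 18/6 = 3
te_Staging deploy = (1 + 4·2 + 9)/6 = 18/6 = 3

Forward pass:
ES_Integration tests = 0; EF_Integration tests = 2
ES_Code review = 0; EF_Code review = 9
ES_Security audit = 2; EF_Security audit = 2+3 = 5
ES_Staging deploy = max(EF_Integration tests=2, EF_Code review=9, EF_Security audit=5) = 9; EF_Staging deploy = 9+3 = 12
Expected project duration μ = 12 days. Critical path: Code review → Staging deploy.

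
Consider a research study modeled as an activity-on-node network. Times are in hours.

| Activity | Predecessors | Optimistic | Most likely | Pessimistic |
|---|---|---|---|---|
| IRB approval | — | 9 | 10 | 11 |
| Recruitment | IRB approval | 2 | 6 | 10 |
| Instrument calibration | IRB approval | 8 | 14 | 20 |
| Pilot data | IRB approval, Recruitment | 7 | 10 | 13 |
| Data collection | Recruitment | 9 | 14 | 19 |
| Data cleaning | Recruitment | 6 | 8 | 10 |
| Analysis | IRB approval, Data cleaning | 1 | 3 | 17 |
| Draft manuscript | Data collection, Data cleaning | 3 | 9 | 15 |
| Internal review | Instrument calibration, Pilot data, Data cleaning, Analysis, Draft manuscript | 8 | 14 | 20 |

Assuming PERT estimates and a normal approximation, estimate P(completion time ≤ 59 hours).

te_IRB approval = (9 + 4·10 + 11)/6 = 60/6 = 10; σ²_IRB approval = ((11−9)/6)² = 0.111
te_Recruitment = (2 + 4·6 + 10)/6 = 36/6 = 6; σ²_Recruitment = ((10−2)/6)² = 1.778
te_Instrument calibration = (8 + 4·14 + 20)/6 = 84/6 = 14; σ²_Instrument calibration = ((20−8)/6)² = 4.000
te_Pilot data = (7 + 4·10 + 13)/6 = 60/6 = 10; σ²_Pilot data = ((13−7)/6)² = 1.000
te_Data collection = (9 + 4·14 + 19)/6 = 84/6 = 14; σ²_Data collection = ((19−9)/6)² = 2.778
te_Data cleaning = (6 + 4·8 + 10)/6 = 48/6 = 8; σ²_Data cleaning = ((10−6)/6)² = 0.444
te_Analysis = (1 + 4·3 + 17)/6 = 30/6 = 5; σ²_Analysis = ((17−1)/6)² = 7.111
te_Draft manuscript = (3 + 4·9 + 15)/6 = 54/6 = 9; σ²_Draft manuscript = ((15−3)/6)² = 4.000
te_Internal review = (8 + 4·14 + 20)/6 = 84/6 = 14; σ²_Internal review = ((20−8)/6)² = 4.000

Forward pass:
ES_IRB approval = 0; EF_IRB approval = 10
ES_Recruitment = 10; EF_Recruitment = 10+6 = 16
ES_Instrument calibration = 10; EF_Instrument calibration = 10+14 = 24
ES_Pilot data = max(EF_IRB approval=10, EF_Recruitment=16) = 16; EF_Pilot data = 16+10 = 26
ES_Data collection = 16; EF_Data collection = 16+14 = 30
ES_Data cleaning = 16; EF_Data cleaning = 16+8 = 24
ES_Analysis = max(EF_IRB approval=10, EF_Data cleaning=24) = 24; EF_Analysis = 24+5 = 29
ES_Draft manuscript = max(EF_Data collection=30, EF_Data cleaning=24) = 30; EF_Draft manuscript = 30+9 = 39
ES_Internal review = max(EF_Instrument calibration=24, EF_Pilot data=26, EF_Data cleaning=24, EF_Analysis=29, EF_Draft manuscript=39) = 39; EF_Internal review = 39+14 = 53
Expected project duration μ = 53 hours. Critical path: IRB approval → Recruitment → Data collection → Draft manuscript → Internal review.

Variance along critical path = 0.111 + 1.778 + 2.778 + 4.000 + 4.000 = 12.667; σ = √12.667 = 3.559 hours.
Z = (59 − 53) / 3.559 = 1.686
P(T ≤ 59) = Φ(1.686) ≈ 0.954

0.954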